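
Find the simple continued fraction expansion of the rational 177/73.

[2; 2, 2, 1, 4, 2]

Run the Euclidean algorithm on 177 and 73; the successive quotients are the partial quotients a_0, a_1, ... (each step inverts the fractional part left over by the previous one):
  177 = 2*73 + 31, so a_0 = 2.
  73 = 2*31 + 11, so a_1 = 2.
  31 = 2*11 + 9, so a_2 = 2.
  11 = 1*9 + 2, so a_3 = 1.
  9 = 4*2 + 1, so a_4 = 4.
  2 = 2*1 + 0, so a_5 = 2.
The remainder reaches 0 after 6 divisions, so the expansion has 6 partial quotients, read off in order.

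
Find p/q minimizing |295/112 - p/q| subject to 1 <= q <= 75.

Expand x = 295/112 as a continued fraction with the Euclidean algorithm:
  295 = 2*112 + 71, so a_0 = 2.
  112 = 1*71 + 41, so a_1 = 1.
  71 = 1*41 + 30, so a_2 = 1.
  41 = 1*30 + 11, so a_3 = 1.
  30 = 2*11 + 8, so a_4 = 2.
  11 = 1*8 + 3, so a_5 = 1.
  8 = 2*3 + 2, so a_6 = 2.
  3 = 1*2 + 1, so a_7 = 1.
  2 = 2*1 + 0, so a_8 = 2.
so x = [2; 1, 1, 1, 2, 1, 2, 1, 2].
Convergents (p_i = a_i*p_{i-1} + p_{i-2}, q_i = a_i*q_{i-1} + q_{i-2} with p_{-2}=0, p_{-1}=1, q_{-2}=1, q_{-1}=0), until the denominator exceeds 75:
  i=0: a_0=2, p_0 = 2*1 + 0 = 2, q_0 = 2*0 + 1 = 1.
  i=1: a_1=1, p_1 = 1*2 + 1 = 3, q_1 = 1*1 + 0 = 1.
  i=2: a_2=1, p_2 = 1*3 + 2 = 5, q_2 = 1*1 + 1 = 2.
  i=3: a_3=1, p_3 = 1*5 + 3 = 8, q_3 = 1*2 + 1 = 3.
  i=4: a_4=2, p_4 = 2*8 + 5 = 21, q_4 = 2*3 + 2 = 8.
  i=5: a_5=1, p_5 = 1*21 + 8 = 29, q_5 = 1*8 + 3 = 11.
  i=6: a_6=2, p_6 = 2*29 + 21 = 79, q_6 = 2*11 + 8 = 30.
  i=7: a_7=1, p_7 = 1*79 + 29 = 108, q_7 = 1*30 + 11 = 41.
  i=8: a_8=2, p_8 = 2*108 + 79 = 295, q_8 = 2*41 + 30 = 112.
q_8 = 112 > 75, so the last convergent with denominator <= 75 is p_7/q_7 = 108/41.
The closest fraction with denominator <= 75 is either p_7/q_7 or the intermediate fraction (k*p_7 + p_6)/(k*q_7 + q_6) with the largest k >= 1 whose denominator stays <= 75; these approach x as k grows, and every other convergent or intermediate fraction in range is farther away.
Largest k: floor((75 - q_6)/q_7) = floor((75 - 30)/41) = 1.
That gives (1*108 + 79)/(1*41 + 30) = 187/71.
Compare the errors: |x - 108/41| = |295*41 - 108*112|/(112*41) = 1/4592, and |x - 187/71| = |295*71 - 187*112|/(112*71) = 1/7952.
Cross-multiplying, 1*4592 = 4592 < 7952 = 1*7952, so 1/7952 is smaller: the intermediate fraction 187/71 is closer to x than 108/41.

187/71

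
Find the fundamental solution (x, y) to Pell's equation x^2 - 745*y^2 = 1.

First expand sqrt(745) as a continued fraction. With x_i = (sqrt(745) + m_i)/d_i and (m_0, d_0) = (0, 1): a_0 = floor(sqrt(745)) = 27, since 27^2 = 729 <= 745 < 784 = 28^2.
Iterate m_{i+1} = d_i*a_i - m_i, d_{i+1} = (745 - m_{i+1}^2)/d_i, a_{i+1} = floor((a_0 + m_{i+1})/d_{i+1}):
  m_1 = 1*27 - 0 = 27, d_1 = (745 - 27^2)/1 = 16/1 = 16, a_1 = floor((27 + 27)/16) = 3.
  m_2 = 16*3 - 27 = 21, d_2 = (745 - 21^2)/16 = 304/16 = 19, a_2 = floor((27 + 21)/19) = 2.
  m_3 = 19*2 - 21 = 17, d_3 = (745 - 17^2)/19 = 456/19 = 24, a_3 = floor((27 + 17)/24) = 1.
  m_4 = 24*1 - 17 = 7, d_4 = (745 - 7^2)/24 = 696/24 = 29, a_4 = floor((27 + 7)/29) = 1.
  m_5 = 29*1 - 7 = 22, d_5 = (745 - 22^2)/29 = 261/29 = 9, a_5 = floor((27 + 22)/9) = 5.
  m_6 = 9*5 - 22 = 23, d_6 = (745 - 23^2)/9 = 216/9 = 24, a_6 = floor((27 + 23)/24) = 2.
  m_7 = 24*2 - 23 = 25, d_7 = (745 - 25^2)/24 = 120/24 = 5, a_7 = floor((27 + 25)/5) = 10.
  m_8 = 5*10 - 25 = 25, d_8 = (745 - 25^2)/5 = 120/5 = 24, a_8 = floor((27 + 25)/24) = 2.
  m_9 = 24*2 - 25 = 23, d_9 = (745 - 23^2)/24 = 216/24 = 9, a_9 = floor((27 + 23)/9) = 5.
  m_10 = 9*5 - 23 = 22, d_10 = (745 - 22^2)/9 = 261/9 = 29, a_10 = floor((27 + 22)/29) = 1.
  m_11 = 29*1 - 22 = 7, d_11 = (745 - 7^2)/29 = 696/29 = 24, a_11 = floor((27 + 7)/24) = 1.
  m_12 = 24*1 - 7 = 17, d_12 = (745 - 17^2)/24 = 456/24 = 19, a_12 = floor((27 + 17)/19) = 2.
  m_13 = 19*2 - 17 = 21, d_13 = (745 - 21^2)/19 = 304/19 = 16, a_13 = floor((27 + 21)/16) = 3.
  m_14 = 16*3 - 21 = 27, d_14 = (745 - 27^2)/16 = 16/16 = 1, a_14 = floor((27 + 27)/1) = 54.
  m_15 = 1*54 - 27 = 27, d_15 = (745 - 27^2)/1 = 16/1 = 16: (m_15, d_15) = (m_1, d_1) = (27, 16), so from here the quotients repeat a_1, ..., a_14; the period length is 14.
So sqrt(745) = [27; (3, 2, 1, 1, 5, 2, 10, 2, 5, 1, 1, 2, 3, 54)] with period length k = 14.
k is even, so the fundamental solution of x^2 - 745y^2 = 1 is (p_{k-1}, q_{k-1}) = (p_13, q_13); compute convergents through index 13.
Convergents (p_i = a_i*p_{i-1} + p_{i-2}, q_i = a_i*q_{i-1} + q_{i-2} with p_{-2}=0, p_{-1}=1, q_{-2}=1, q_{-1}=0):
  i=0: a_0=27, p_0 = 27*1 + 0 = 27, q_0 = 27*0 + 1 = 1.
  i=1: a_1=3, p_1 = 3*27 + 1 = 82, q_1 = 3*1 + 0 = 3.
  i=2: a_2=2, p_2 = 2*82 + 27 = 191, q_2 = 2*3 + 1 = 7.
  i=3: a_3=1, p_3 = 1*191 + 82 = 273, q_3 = 1*7 + 3 = 10.
  i=4: a_4=1, p_4 = 1*273 + 191 = 464, q_4 = 1*10 + 7 = 17.
  i=5: a_5=5, p_5 = 5*464 + 273 = 2593, q_5 = 5*17 + 10 = 95.
  i=6: a_6=2, p_6 = 2*2593 + 464 = 5650, q_6 = 2*95 + 17 = 207.
  i=7: a_7=10, p_7 = 10*5650 + 2593 = 59093, q_7 = 10*207 + 95 = 2165.
  i=8: a_8=2, p_8 = 2*59093 + 5650 = 123836, q_8 = 2*2165 + 207 = 4537.
  i=9: a_9=5, p_9 = 5*123836 + 59093 = 678273, q_9 = 5*4537 + 2165 = 24850.
  i=10: a_10=1, p_10 = 1*678273 + 123836 = 802109, q_10 = 1*24850 + 4537 = 29387.
  i=11: a_11=1, p_11 = 1*802109 + 678273 = 1480382, q_11 = 1*29387 + 24850 = 54237.
  i=12: a_12=2, p_12 = 2*1480382 + 802109 = 3762873, q_12 = 2*54237 + 29387 = 137861.
  i=13: a_13=3, p_13 = 3*3762873 + 1480382 = 12769001, q_13 = 3*137861 + 54237 = 467820.
Check: 12769001^2 - 745*467820^2 = 163047386538001 - 163047386538000 = 1, so (x, y) = (12769001, 467820) solves the equation, and by the theorem it is the least positive solution.

(x, y) = (12769001, 467820)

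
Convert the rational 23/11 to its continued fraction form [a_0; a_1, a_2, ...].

Run the Euclidean algorithm on 23 and 11; the successive quotients are the partial quotients a_0, a_1, ... (each step inverts the fractional part left over by the previous one):
  23 = 2*11 + 1, so a_0 = 2.
  11 = 11*1 + 0, so a_1 = 11.
The remainder reaches 0 after 2 divisions, so the expansion has 2 partial quotients, read off in order.

[2; 11]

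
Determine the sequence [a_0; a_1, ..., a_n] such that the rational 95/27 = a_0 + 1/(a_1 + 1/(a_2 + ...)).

Run the Euclidean algorithm on 95 and 27; the successive quotients are the partial quotients a_0, a_1, ... (each step inverts the fractional part left over by the previous one):
  95 = 3*27 + 14, so a_0 = 3.
  27 = 1*14 + 13, so a_1 = 1.
  14 = 1*13 + 1, so a_2 = 1.
  13 = 13*1 + 0, so a_3 = 13.
The remainder reaches 0 after 4 divisions, so the expansion has 4 partial quotients, read off in order.

[3; 1, 1, 13]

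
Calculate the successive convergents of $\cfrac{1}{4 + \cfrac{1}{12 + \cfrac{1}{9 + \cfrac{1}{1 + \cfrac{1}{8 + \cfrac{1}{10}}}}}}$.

0/1, 1/4, 12/49, 109/445, 121/494, 1077/4397, 10891/44464

Using the convergent recurrence p_i = a_i*p_{i-1} + p_{i-2}, q_i = a_i*q_{i-1} + q_{i-2} with p_{-2}=0, p_{-1}=1, q_{-2}=1, q_{-1}=0:
  i=0: a_0=0, p_0 = 0*1 + 0 = 0, q_0 = 0*0 + 1 = 1.
  i=1: a_1=4, p_1 = 4*0 + 1 = 1, q_1 = 4*1 + 0 = 4.
  i=2: a_2=12, p_2 = 12*1 + 0 = 12, q_2 = 12*4 + 1 = 49.
  i=3: a_3=9, p_3 = 9*12 + 1 = 109, q_3 = 9*49 + 4 = 445.
  i=4: a_4=1, p_4 = 1*109 + 12 = 121, q_4 = 1*445 + 49 = 494.
  i=5: a_5=8, p_5 = 8*121 + 109 = 1077, q_5 = 8*494 + 445 = 4397.
  i=6: a_6=10, p_6 = 10*1077 + 121 = 10891, q_6 = 10*4397 + 494 = 44464.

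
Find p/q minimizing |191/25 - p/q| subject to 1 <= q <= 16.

Expand x = 191/25 as a continued fraction with the Euclidean algorithm:
  191 = 7*25 + 16, so a_0 = 7.
  25 = 1*16 + 9, so a_1 = 1.
  16 = 1*9 + 7, so a_2 = 1.
  9 = 1*7 + 2, so a_3 = 1.
  7 = 3*2 + 1, so a_4 = 3.
  2 = 2*1 + 0, so a_5 = 2.
so x = [7; 1, 1, 1, 3, 2].
Convergents (p_i = a_i*p_{i-1} + p_{i-2}, q_i = a_i*q_{i-1} + q_{i-2} with p_{-2}=0, p_{-1}=1, q_{-2}=1, q_{-1}=0), until the denominator exceeds 16:
  i=0: a_0=7, p_0 = 7*1 + 0 = 7, q_0 = 7*0 + 1 = 1.
  i=1: a_1=1, p_1 = 1*7 + 1 = 8, q_1 = 1*1 + 0 = 1.
  i=2: a_2=1, p_2 = 1*8 + 7 = 15, q_2 = 1*1 + 1 = 2.
  i=3: a_3=1, p_3 = 1*15 + 8 = 23, q_3 = 1*2 + 1 = 3.
  i=4: a_4=3, p_4 = 3*23 + 15 = 84, q_4 = 3*3 + 2 = 11.
  i=5: a_5=2, p_5 = 2*84 + 23 = 191, q_5 = 2*11 + 3 = 25.
q_5 = 25 > 16, so the last convergent with denominator <= 16 is p_4/q_4 = 84/11.
The closest fraction with denominator <= 16 is either p_4/q_4 or the intermediate fraction (k*p_4 + p_3)/(k*q_4 + q_3) with the largest k >= 1 whose denominator stays <= 16; these approach x as k grows, and every other convergent or intermediate fraction in range is farther away.
Largest k: floor((16 - q_3)/q_4) = floor((16 - 3)/11) = 1.
That gives (1*84 + 23)/(1*11 + 3) = 107/14.
Compare the errors: |x - 84/11| = |191*11 - 84*25|/(25*11) = 1/275, and |x - 107/14| = |191*14 - 107*25|/(25*14) = 1/350.
Cross-multiplying, 1*275 = 275 < 350 = 1*350, so 1/350 is smaller: the intermediate fraction 107/14 is closer to x than 84/11.

107/14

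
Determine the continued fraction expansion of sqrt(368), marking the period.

[19; (5, 2, 5, 38)]

Write x_i = (sqrt(368) + m_i)/d_i with (m_0, d_0) = (0, 1). a_0 = floor(sqrt(368)) = 19, since 19^2 = 361 <= 368 < 400 = 20^2.
Iterate m_{i+1} = d_i*a_i - m_i, d_{i+1} = (368 - m_{i+1}^2)/d_i, a_{i+1} = floor((a_0 + m_{i+1})/d_{i+1}):
  m_1 = 1*19 - 0 = 19, d_1 = (368 - 19^2)/1 = 7/1 = 7, a_1 = floor((19 + 19)/7) = 5.
  m_2 = 7*5 - 19 = 16, d_2 = (368 - 16^2)/7 = 112/7 = 16, a_2 = floor((19 + 16)/16) = 2.
  m_3 = 16*2 - 16 = 16, d_3 = (368 - 16^2)/16 = 112/16 = 7, a_3 = floor((19 + 16)/7) = 5.
  m_4 = 7*5 - 16 = 19, d_4 = (368 - 19^2)/7 = 7/7 = 1, a_4 = floor((19 + 19)/1) = 38.
  m_5 = 1*38 - 19 = 19, d_5 = (368 - 19^2)/1 = 7/1 = 7: (m_5, d_5) = (m_1, d_1) = (19, 7), so from here the quotients repeat a_1, ..., a_4; the period length is 4.
Hence the expansion of sqrt(368) is a_0 = 19 followed by the repeating block 5, 2, 5, 38 (period 4).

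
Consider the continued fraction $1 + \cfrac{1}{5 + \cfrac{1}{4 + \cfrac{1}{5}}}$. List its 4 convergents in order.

1/1, 6/5, 25/21, 131/110

Using the convergent recurrence p_i = a_i*p_{i-1} + p_{i-2}, q_i = a_i*q_{i-1} + q_{i-2} with p_{-2}=0, p_{-1}=1, q_{-2}=1, q_{-1}=0:
  i=0: a_0=1, p_0 = 1*1 + 0 = 1, q_0 = 1*0 + 1 = 1.
  i=1: a_1=5, p_1 = 5*1 + 1 = 6, q_1 = 5*1 + 0 = 5.
  i=2: a_2=4, p_2 = 4*6 + 1 = 25, q_2 = 4*5 + 1 = 21.
  i=3: a_3=5, p_3 = 5*25 + 6 = 131, q_3 = 5*21 + 5 = 110.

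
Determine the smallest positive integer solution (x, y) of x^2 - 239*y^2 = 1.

(x, y) = (6195120, 400729)

First expand sqrt(239) as a continued fraction. With x_i = (sqrt(239) + m_i)/d_i and (m_0, d_0) = (0, 1): a_0 = floor(sqrt(239)) = 15, since 15^2 = 225 <= 239 < 256 = 16^2.
Iterate m_{i+1} = d_i*a_i - m_i, d_{i+1} = (239 - m_{i+1}^2)/d_i, a_{i+1} = floor((a_0 + m_{i+1})/d_{i+1}):
  m_1 = 1*15 - 0 = 15, d_1 = (239 - 15^2)/1 = 14/1 = 14, a_1 = floor((15 + 15)/14) = 2.
  m_2 = 14*2 - 15 = 13, d_2 = (239 - 13^2)/14 = 70/14 = 5, a_2 = floor((15 + 13)/5) = 5.
  m_3 = 5*5 - 13 = 12, d_3 = (239 - 12^2)/5 = 95/5 = 19, a_3 = floor((15 + 12)/19) = 1.
  m_4 = 19*1 - 12 = 7, d_4 = (239 - 7^2)/19 = 190/19 = 10, a_4 = floor((15 + 7)/10) = 2.
  m_5 = 10*2 - 7 = 13, d_5 = (239 - 13^2)/10 = 70/10 = 7, a_5 = floor((15 + 13)/7) = 4.
  m_6 = 7*4 - 13 = 15, d_6 = (239 - 15^2)/7 = 14/7 = 2, a_6 = floor((15 + 15)/2) = 15.
  m_7 = 2*15 - 15 = 15, d_7 = (239 - 15^2)/2 = 14/2 = 7, a_7 = floor((15 + 15)/7) = 4.
  m_8 = 7*4 - 15 = 13, d_8 = (239 - 13^2)/7 = 70/7 = 10, a_8 = floor((15 + 13)/10) = 2.
  m_9 = 10*2 - 13 = 7, d_9 = (239 - 7^2)/10 = 190/10 = 19, a_9 = floor((15 + 7)/19) = 1.
  m_10 = 19*1 - 7 = 12, d_10 = (239 - 12^2)/19 = 95/19 = 5, a_10 = floor((15 + 12)/5) = 5.
  m_11 = 5*5 - 12 = 13, d_11 = (239 - 13^2)/5 = 70/5 = 14, a_11 = floor((15 + 13)/14) = 2.
  m_12 = 14*2 - 13 = 15, d_12 = (239 - 15^2)/14 = 14/14 = 1, a_12 = floor((15 + 15)/1) = 30.
  m_13 = 1*30 - 15 = 15, d_13 = (239 - 15^2)/1 = 14/1 = 14: (m_13, d_13) = (m_1, d_1) = (15, 14), so from here the quotients repeat a_1, ..., a_12; the period length is 12.
So sqrt(239) = [15; (2, 5, 1, 2, 4, 15, 4, 2, 1, 5, 2, 30)] with period length k = 12.
k is even, so the fundamental solution of x^2 - 239y^2 = 1 is (p_{k-1}, q_{k-1}) = (p_11, q_11); compute convergents through index 11.
Convergents (p_i = a_i*p_{i-1} + p_{i-2}, q_i = a_i*q_{i-1} + q_{i-2} with p_{-2}=0, p_{-1}=1, q_{-2}=1, q_{-1}=0):
  i=0: a_0=15, p_0 = 15*1 + 0 = 15, q_0 = 15*0 + 1 = 1.
  i=1: a_1=2, p_1 = 2*15 + 1 = 31, q_1 = 2*1 + 0 = 2.
  i=2: a_2=5, p_2 = 5*31 + 15 = 170, q_2 = 5*2 + 1 = 11.
  i=3: a_3=1, p_3 = 1*170 + 31 = 201, q_3 = 1*11 + 2 = 13.
  i=4: a_4=2, p_4 = 2*201 + 170 = 572, q_4 = 2*13 + 11 = 37.
  i=5: a_5=4, p_5 = 4*572 + 201 = 2489, q_5 = 4*37 + 13 = 161.
  i=6: a_6=15, p_6 = 15*2489 + 572 = 37907, q_6 = 15*161 + 37 = 2452.
  i=7: a_7=4, p_7 = 4*37907 + 2489 = 154117, q_7 = 4*2452 + 161 = 9969.
  i=8: a_8=2, p_8 = 2*154117 + 37907 = 346141, q_8 = 2*9969 + 2452 = 22390.
  i=9: a_9=1, p_9 = 1*346141 + 154117 = 500258, q_9 = 1*22390 + 9969 = 32359.
  i=10: a_10=5, p_10 = 5*500258 + 346141 = 2847431, q_10 = 5*32359 + 22390 = 184185.
  i=11: a_11=2, p_11 = 2*2847431 + 500258 = 6195120, q_11 = 2*184185 + 32359 = 400729.
Check: 6195120^2 - 239*400729^2 = 38379511814400 - 38379511814399 = 1, so (x, y) = (6195120, 400729) solves the equation, and by the theorem it is the least positive solution.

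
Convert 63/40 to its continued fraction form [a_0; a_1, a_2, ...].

Run the Euclidean algorithm on 63 and 40; the successive quotients are the partial quotients a_0, a_1, ... (each step inverts the fractional part left over by the previous one):
  63 = 1*40 + 23, so a_0 = 1.
  40 = 1*23 + 17, so a_1 = 1.
  23 = 1*17 + 6, so a_2 = 1.
  17 = 2*6 + 5, so a_3 = 2.
  6 = 1*5 + 1, so a_4 = 1.
  5 = 5*1 + 0, so a_5 = 5.
The remainder reaches 0 after 6 divisions, so the expansion has 6 partial quotients, read off in order.

[1; 1, 1, 2, 1, 5]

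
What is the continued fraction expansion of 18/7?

[2; 1, 1, 3]

Run the Euclidean algorithm on 18 and 7; the successive quotients are the partial quotients a_0, a_1, ... (each step inverts the fractional part left over by the previous one):
  18 = 2*7 + 4, so a_0 = 2.
  7 = 1*4 + 3, so a_1 = 1.
  4 = 1*3 + 1, so a_2 = 1.
  3 = 3*1 + 0, so a_3 = 3.
The remainder reaches 0 after 4 divisions, so the expansion has 4 partial quotients, read off in order.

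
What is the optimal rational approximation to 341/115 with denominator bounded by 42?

86/29

Expand x = 341/115 as a continued fraction with the Euclidean algorithm:
  341 = 2*115 + 111, so a_0 = 2.
  115 = 1*111 + 4, so a_1 = 1.
  111 = 27*4 + 3, so a_2 = 27.
  4 = 1*3 + 1, so a_3 = 1.
  3 = 3*1 + 0, so a_4 = 3.
so x = [2; 1, 27, 1, 3].
Convergents (p_i = a_i*p_{i-1} + p_{i-2}, q_i = a_i*q_{i-1} + q_{i-2} with p_{-2}=0, p_{-1}=1, q_{-2}=1, q_{-1}=0), until the denominator exceeds 42:
  i=0: a_0=2, p_0 = 2*1 + 0 = 2, q_0 = 2*0 + 1 = 1.
  i=1: a_1=1, p_1 = 1*2 + 1 = 3, q_1 = 1*1 + 0 = 1.
  i=2: a_2=27, p_2 = 27*3 + 2 = 83, q_2 = 27*1 + 1 = 28.
  i=3: a_3=1, p_3 = 1*83 + 3 = 86, q_3 = 1*28 + 1 = 29.
  i=4: a_4=3, p_4 = 3*86 + 83 = 341, q_4 = 3*29 + 28 = 115.
q_4 = 115 > 42, so the last convergent with denominator <= 42 is p_3/q_3 = 86/29.
The closest fraction with denominator <= 42 is either p_3/q_3 or the intermediate fraction (k*p_3 + p_2)/(k*q_3 + q_2) with the largest k >= 1 whose denominator stays <= 42; these approach x as k grows, and every other convergent or intermediate fraction in range is farther away.
Largest k: floor((42 - q_2)/q_3) = floor((42 - 28)/29) = 0.
Since k = 0, no intermediate fraction beyond p_3/q_3 has denominator <= 42, so the convergent 86/29 is the closest (its error is |341*29 - 86*115|/(115*29) = 1/3335).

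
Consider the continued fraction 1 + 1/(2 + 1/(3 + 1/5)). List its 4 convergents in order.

1/1, 3/2, 10/7, 53/37

Using the convergent recurrence p_i = a_i*p_{i-1} + p_{i-2}, q_i = a_i*q_{i-1} + q_{i-2} with p_{-2}=0, p_{-1}=1, q_{-2}=1, q_{-1}=0:
  i=0: a_0=1, p_0 = 1*1 + 0 = 1, q_0 = 1*0 + 1 = 1.
  i=1: a_1=2, p_1 = 2*1 + 1 = 3, q_1 = 2*1 + 0 = 2.
  i=2: a_2=3, p_2 = 3*3 + 1 = 10, q_2 = 3*2 + 1 = 7.
  i=3: a_3=5, p_3 = 5*10 + 3 = 53, q_3 = 5*7 + 2 = 37.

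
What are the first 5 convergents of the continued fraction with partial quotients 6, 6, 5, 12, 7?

6/1, 37/6, 191/31, 2329/378, 16494/2677

Using the convergent recurrence p_i = a_i*p_{i-1} + p_{i-2}, q_i = a_i*q_{i-1} + q_{i-2} with p_{-2}=0, p_{-1}=1, q_{-2}=1, q_{-1}=0:
  i=0: a_0=6, p_0 = 6*1 + 0 = 6, q_0 = 6*0 + 1 = 1.
  i=1: a_1=6, p_1 = 6*6 + 1 = 37, q_1 = 6*1 + 0 = 6.
  i=2: a_2=5, p_2 = 5*37 + 6 = 191, q_2 = 5*6 + 1 = 31.
  i=3: a_3=12, p_3 = 12*191 + 37 = 2329, q_3 = 12*31 + 6 = 378.
  i=4: a_4=7, p_4 = 7*2329 + 191 = 16494, q_4 = 7*378 + 31 = 2677.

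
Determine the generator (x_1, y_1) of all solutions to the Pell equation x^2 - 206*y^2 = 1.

(x, y) = (59535, 4148)

First expand sqrt(206) as a continued fraction. With x_i = (sqrt(206) + m_i)/d_i and (m_0, d_0) = (0, 1): a_0 = floor(sqrt(206)) = 14, since 14^2 = 196 <= 206 < 225 = 15^2.
Iterate m_{i+1} = d_i*a_i - m_i, d_{i+1} = (206 - m_{i+1}^2)/d_i, a_{i+1} = floor((a_0 + m_{i+1})/d_{i+1}):
  m_1 = 1*14 - 0 = 14, d_1 = (206 - 14^2)/1 = 10/1 = 10, a_1 = floor((14 + 14)/10) = 2.
  m_2 = 10*2 - 14 = 6, d_2 = (206 - 6^2)/10 = 170/10 = 17, a_2 = floor((14 + 6)/17) = 1.
  m_3 = 17*1 - 6 = 11, d_3 = (206 - 11^2)/17 = 85/17 = 5, a_3 = floor((14 + 11)/5) = 5.
  m_4 = 5*5 - 11 = 14, d_4 = (206 - 14^2)/5 = 10/5 = 2, a_4 = floor((14 + 14)/2) = 14.
  m_5 = 2*14 - 14 = 14, d_5 = (206 - 14^2)/2 = 10/2 = 5, a_5 = floor((14 + 14)/5) = 5.
  m_6 = 5*5 - 14 = 11, d_6 = (206 - 11^2)/5 = 85/5 = 17, a_6 = floor((14 + 11)/17) = 1.
  m_7 = 17*1 - 11 = 6, d_7 = (206 - 6^2)/17 = 170/17 = 10, a_7 = floor((14 + 6)/10) = 2.
  m_8 = 10*2 - 6 = 14, d_8 = (206 - 14^2)/10 = 10/10 = 1, a_8 = floor((14 + 14)/1) = 28.
  m_9 = 1*28 - 14 = 14, d_9 = (206 - 14^2)/1 = 10/1 = 10: (m_9, d_9) = (m_1, d_1) = (14, 10), so from here the quotients repeat a_1, ..., a_8; the period length is 8.
So sqrt(206) = [14; (2, 1, 5, 14, 5, 1, 2, 28)] with period length k = 8.
k is even, so the fundamental solution of x^2 - 206y^2 = 1 is (p_{k-1}, q_{k-1}) = (p_7, q_7); compute convergents through index 7.
Convergents (p_i = a_i*p_{i-1} + p_{i-2}, q_i = a_i*q_{i-1} + q_{i-2} with p_{-2}=0, p_{-1}=1, q_{-2}=1, q_{-1}=0):
  i=0: a_0=14, p_0 = 14*1 + 0 = 14, q_0 = 14*0 + 1 = 1.
  i=1: a_1=2, p_1 = 2*14 + 1 = 29, q_1 = 2*1 + 0 = 2.
  i=2: a_2=1, p_2 = 1*29 + 14 = 43, q_2 = 1*2 + 1 = 3.
  i=3: a_3=5, p_3 = 5*43 + 29 = 244, q_3 = 5*3 + 2 = 17.
  i=4: a_4=14, p_4 = 14*244 + 43 = 3459, q_4 = 14*17 + 3 = 241.
  i=5: a_5=5, p_5 = 5*3459 + 244 = 17539, q_5 = 5*241 + 17 = 1222.
  i=6: a_6=1, p_6 = 1*17539 + 3459 = 20998, q_6 = 1*1222 + 241 = 1463.
  i=7: a_7=2, p_7 = 2*20998 + 17539 = 59535, q_7 = 2*1463 + 1222 = 4148.
Check: 59535^2 - 206*4148^2 = 3544416225 - 3544416224 = 1, so (x, y) = (59535, 4148) solves the equation, and by the theorem it is the least positive solution.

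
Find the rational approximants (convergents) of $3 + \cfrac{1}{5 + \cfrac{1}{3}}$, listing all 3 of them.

Using the convergent recurrence p_i = a_i*p_{i-1} + p_{i-2}, q_i = a_i*q_{i-1} + q_{i-2} with p_{-2}=0, p_{-1}=1, q_{-2}=1, q_{-1}=0:
  i=0: a_0=3, p_0 = 3*1 + 0 = 3, q_0 = 3*0 + 1 = 1.
  i=1: a_1=5, p_1 = 5*3 + 1 = 16, q_1 = 5*1 + 0 = 5.
  i=2: a_2=3, p_2 = 3*16 + 3 = 51, q_2 = 3*5 + 1 = 16.

3/1, 16/5, 51/16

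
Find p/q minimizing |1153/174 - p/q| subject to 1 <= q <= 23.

Expand x = 1153/174 as a continued fraction with the Euclidean algorithm:
  1153 = 6*174 + 109, so a_0 = 6.
  174 = 1*109 + 65, so a_1 = 1.
  109 = 1*65 + 44, so a_2 = 1.
  65 = 1*44 + 21, so a_3 = 1.
  44 = 2*21 + 2, so a_4 = 2.
  21 = 10*2 + 1, so a_5 = 10.
  2 = 2*1 + 0, so a_6 = 2.
so x = [6; 1, 1, 1, 2, 10, 2].
Convergents (p_i = a_i*p_{i-1} + p_{i-2}, q_i = a_i*q_{i-1} + q_{i-2} with p_{-2}=0, p_{-1}=1, q_{-2}=1, q_{-1}=0), until the denominator exceeds 23:
  i=0: a_0=6, p_0 = 6*1 + 0 = 6, q_0 = 6*0 + 1 = 1.
  i=1: a_1=1, p_1 = 1*6 + 1 = 7, q_1 = 1*1 + 0 = 1.
  i=2: a_2=1, p_2 = 1*7 + 6 = 13, q_2 = 1*1 + 1 = 2.
  i=3: a_3=1, p_3 = 1*13 + 7 = 20, q_3 = 1*2 + 1 = 3.
  i=4: a_4=2, p_4 = 2*20 + 13 = 53, q_4 = 2*3 + 2 = 8.
  i=5: a_5=10, p_5 = 10*53 + 20 = 550, q_5 = 10*8 + 3 = 83.
q_5 = 83 > 23, so the last convergent with denominator <= 23 is p_4/q_4 = 53/8.
The closest fraction with denominator <= 23 is either p_4/q_4 or the intermediate fraction (k*p_4 + p_3)/(k*q_4 + q_3) with the largest k >= 1 whose denominator stays <= 23; these approach x as k grows, and every other convergent or intermediate fraction in range is farther away.
Largest k: floor((23 - q_3)/q_4) = floor((23 - 3)/8) = 2.
That gives (2*53 + 20)/(2*8 + 3) = 126/19.
Compare the errors: |x - 53/8| = |1153*8 - 53*174|/(174*8) = 2/1392, and |x - 126/19| = |1153*19 - 126*174|/(174*19) = 17/3306.
Cross-multiplying, 2*3306 = 6612 < 23664 = 17*1392, so 2/1392 is smaller: the convergent 53/8 is closer to x than 126/19.

53/8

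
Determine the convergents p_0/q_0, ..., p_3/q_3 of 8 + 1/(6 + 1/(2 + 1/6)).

Using the convergent recurrence p_i = a_i*p_{i-1} + p_{i-2}, q_i = a_i*q_{i-1} + q_{i-2} with p_{-2}=0, p_{-1}=1, q_{-2}=1, q_{-1}=0:
  i=0: a_0=8, p_0 = 8*1 + 0 = 8, q_0 = 8*0 + 1 = 1.
  i=1: a_1=6, p_1 = 6*8 + 1 = 49, q_1 = 6*1 + 0 = 6.
  i=2: a_2=2, p_2 = 2*49 + 8 = 106, q_2 = 2*6 + 1 = 13.
  i=3: a_3=6, p_3 = 6*106 + 49 = 685, q_3 = 6*13 + 6 = 84.

8/1, 49/6, 106/13, 685/84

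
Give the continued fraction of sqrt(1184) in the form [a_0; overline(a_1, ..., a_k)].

Write x_i = (sqrt(1184) + m_i)/d_i with (m_0, d_0) = (0, 1). a_0 = floor(sqrt(1184)) = 34, since 34^2 = 1156 <= 1184 < 1225 = 35^2.
Iterate m_{i+1} = d_i*a_i - m_i, d_{i+1} = (1184 - m_{i+1}^2)/d_i, a_{i+1} = floor((a_0 + m_{i+1})/d_{i+1}):
  m_1 = 1*34 - 0 = 34, d_1 = (1184 - 34^2)/1 = 28/1 = 28, a_1 = floor((34 + 34)/28) = 2.
  m_2 = 28*2 - 34 = 22, d_2 = (1184 - 22^2)/28 = 700/28 = 25, a_2 = floor((34 + 22)/25) = 2.
  m_3 = 25*2 - 22 = 28, d_3 = (1184 - 28^2)/25 = 400/25 = 16, a_3 = floor((34 + 28)/16) = 3.
  m_4 = 16*3 - 28 = 20, d_4 = (1184 - 20^2)/16 = 784/16 = 49, a_4 = floor((34 + 20)/49) = 1.
  m_5 = 49*1 - 20 = 29, d_5 = (1184 - 29^2)/49 = 343/49 = 7, a_5 = floor((34 + 29)/7) = 9.
  m_6 = 7*9 - 29 = 34, d_6 = (1184 - 34^2)/7 = 28/7 = 4, a_6 = floor((34 + 34)/4) = 17.
  m_7 = 4*17 - 34 = 34, d_7 = (1184 - 34^2)/4 = 28/4 = 7, a_7 = floor((34 + 34)/7) = 9.
  m_8 = 7*9 - 34 = 29, d_8 = (1184 - 29^2)/7 = 343/7 = 49, a_8 = floor((34 + 29)/49) = 1.
  m_9 = 49*1 - 29 = 20, d_9 = (1184 - 20^2)/49 = 784/49 = 16, a_9 = floor((34 + 20)/16) = 3.
  m_10 = 16*3 - 20 = 28, d_10 = (1184 - 28^2)/16 = 400/16 = 25, a_10 = floor((34 + 28)/25) = 2.
  m_11 = 25*2 - 28 = 22, d_11 = (1184 - 22^2)/25 = 700/25 = 28, a_11 = floor((34 + 22)/28) = 2.
  m_12 = 28*2 - 22 = 34, d_12 = (1184 - 34^2)/28 = 28/28 = 1, a_12 = floor((34 + 34)/1) = 68.
  m_13 = 1*68 - 34 = 34, d_13 = (1184 - 34^2)/1 = 28/1 = 28: (m_13, d_13) = (m_1, d_1) = (34, 28), so from here the quotients repeat a_1, ..., a_12; the period length is 12.
Hence the expansion of sqrt(1184) is a_0 = 34 followed by the repeating block 2, 2, 3, 1, 9, 17, 9, 1, 3, 2, 2, 68 (period 12).

[34; overline(2, 2, 3, 1, 9, 17, 9, 1, 3, 2, 2, 68)]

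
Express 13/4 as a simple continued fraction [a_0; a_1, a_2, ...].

[3; 4]

Run the Euclidean algorithm on 13 and 4; the successive quotients are the partial quotients a_0, a_1, ... (each step inverts the fractional part left over by the previous one):
  13 = 3*4 + 1, so a_0 = 3.
  4 = 4*1 + 0, so a_1 = 4.
The remainder reaches 0 after 2 divisions, so the expansion has 2 partial quotients, read off in order.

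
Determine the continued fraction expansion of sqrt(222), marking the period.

Write x_i = (sqrt(222) + m_i)/d_i with (m_0, d_0) = (0, 1). a_0 = floor(sqrt(222)) = 14, since 14^2 = 196 <= 222 < 225 = 15^2.
Iterate m_{i+1} = d_i*a_i - m_i, d_{i+1} = (222 - m_{i+1}^2)/d_i, a_{i+1} = floor((a_0 + m_{i+1})/d_{i+1}):
  m_1 = 1*14 - 0 = 14, d_1 = (222 - 14^2)/1 = 26/1 = 26, a_1 = floor((14 + 14)/26) = 1.
  m_2 = 26*1 - 14 = 12, d_2 = (222 - 12^2)/26 = 78/26 = 3, a_2 = floor((14 + 12)/3) = 8.
  m_3 = 3*8 - 12 = 12, d_3 = (222 - 12^2)/3 = 78/3 = 26, a_3 = floor((14 + 12)/26) = 1.
  m_4 = 26*1 - 12 = 14, d_4 = (222 - 14^2)/26 = 26/26 = 1, a_4 = floor((14 + 14)/1) = 28.
  m_5 = 1*28 - 14 = 14, d_5 = (222 - 14^2)/1 = 26/1 = 26: (m_5, d_5) = (m_1, d_1) = (14, 26), so from here the quotients repeat a_1, ..., a_4; the period length is 4.
Hence the expansion of sqrt(222) is a_0 = 14 followed by the repeating block 1, 8, 1, 28 (period 4).

[14; (1, 8, 1, 28)]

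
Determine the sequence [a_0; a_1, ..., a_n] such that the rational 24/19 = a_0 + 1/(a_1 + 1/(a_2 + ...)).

[1; 3, 1, 4]

Run the Euclidean algorithm on 24 and 19; the successive quotients are the partial quotients a_0, a_1, ... (each step inverts the fractional part left over by the previous one):
  24 = 1*19 + 5, so a_0 = 1.
  19 = 3*5 + 4, so a_1 = 3.
  5 = 1*4 + 1, so a_2 = 1.
  4 = 4*1 + 0, so a_3 = 4.
The remainder reaches 0 after 4 divisions, so the expansion has 4 partial quotients, read off in order.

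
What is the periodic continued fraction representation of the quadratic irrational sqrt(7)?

Write x_i = (sqrt(7) + m_i)/d_i with (m_0, d_0) = (0, 1). a_0 = floor(sqrt(7)) = 2, since 2^2 = 4 <= 7 < 9 = 3^2.
Iterate m_{i+1} = d_i*a_i - m_i, d_{i+1} = (7 - m_{i+1}^2)/d_i, a_{i+1} = floor((a_0 + m_{i+1})/d_{i+1}):
  m_1 = 1*2 - 0 = 2, d_1 = (7 - 2^2)/1 = 3/1 = 3, a_1 = floor((2 + 2)/3) = 1.
  m_2 = 3*1 - 2 = 1, d_2 = (7 - 1^2)/3 = 6/3 = 2, a_2 = floor((2 + 1)/2) = 1.
  m_3 = 2*1 - 1 = 1, d_3 = (7 - 1^2)/2 = 6/2 = 3, a_3 = floor((2 + 1)/3) = 1.
  m_4 = 3*1 - 1 = 2, d_4 = (7 - 2^2)/3 = 3/3 = 1, a_4 = floor((2 + 2)/1) = 4.
  m_5 = 1*4 - 2 = 2, d_5 = (7 - 2^2)/1 = 3/1 = 3: (m_5, d_5) = (m_1, d_1) = (2, 3), so from here the quotients repeat a_1, ..., a_4; the period length is 4.
Hence the expansion of sqrt(7) is a_0 = 2 followed by the repeating block 1, 1, 1, 4 (period 4).

[2; (1, 1, 1, 4)]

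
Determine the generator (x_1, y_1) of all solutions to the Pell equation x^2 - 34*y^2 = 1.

First expand sqrt(34) as a continued fraction. With x_i = (sqrt(34) + m_i)/d_i and (m_0, d_0) = (0, 1): a_0 = floor(sqrt(34)) = 5, since 5^2 = 25 <= 34 < 36 = 6^2.
Iterate m_{i+1} = d_i*a_i - m_i, d_{i+1} = (34 - m_{i+1}^2)/d_i, a_{i+1} = floor((a_0 + m_{i+1})/d_{i+1}):
  m_1 = 1*5 - 0 = 5, d_1 = (34 - 5^2)/1 = 9/1 = 9, a_1 = floor((5 + 5)/9) = 1.
  m_2 = 9*1 - 5 = 4, d_2 = (34 - 4^2)/9 = 18/9 = 2, a_2 = floor((5 + 4)/2) = 4.
  m_3 = 2*4 - 4 = 4, d_3 = (34 - 4^2)/2 = 18/2 = 9, a_3 = floor((5 + 4)/9) = 1.
  m_4 = 9*1 - 4 = 5, d_4 = (34 - 5^2)/9 = 9/9 = 1, a_4 = floor((5 + 5)/1) = 10.
  m_5 = 1*10 - 5 = 5, d_5 = (34 - 5^2)/1 = 9/1 = 9: (m_5, d_5) = (m_1, d_1) = (5, 9), so from here the quotients repeat a_1, ..., a_4; the period length is 4.
So sqrt(34) = [5; (1, 4, 1, 10)] with period length k = 4.
k is even, so the fundamental solution of x^2 - 34y^2 = 1 is (p_{k-1}, q_{k-1}) = (p_3, q_3); compute convergents through index 3.
Convergents (p_i = a_i*p_{i-1} + p_{i-2}, q_i = a_i*q_{i-1} + q_{i-2} with p_{-2}=0, p_{-1}=1, q_{-2}=1, q_{-1}=0):
  i=0: a_0=5, p_0 = 5*1 + 0 = 5, q_0 = 5*0 + 1 = 1.
  i=1: a_1=1, p_1 = 1*5 + 1 = 6, q_1 = 1*1 + 0 = 1.
  i=2: a_2=4, p_2 = 4*6 + 5 = 29, q_2 = 4*1 + 1 = 5.
  i=3: a_3=1, p_3 = 1*29 + 6 = 35, q_3 = 1*5 + 1 = 6.
Check: 35^2 - 34*6^2 = 1225 - 1224 = 1, so (x, y) = (35, 6) solves the equation, and by the theorem it is the least positive solution.

(x, y) = (35, 6)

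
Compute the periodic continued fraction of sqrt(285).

[16; (1, 7, 2, 7, 1, 32)]

Write x_i = (sqrt(285) + m_i)/d_i with (m_0, d_0) = (0, 1). a_0 = floor(sqrt(285)) = 16, since 16^2 = 256 <= 285 < 289 = 17^2.
Iterate m_{i+1} = d_i*a_i - m_i, d_{i+1} = (285 - m_{i+1}^2)/d_i, a_{i+1} = floor((a_0 + m_{i+1})/d_{i+1}):
  m_1 = 1*16 - 0 = 16, d_1 = (285 - 16^2)/1 = 29/1 = 29, a_1 = floor((16 + 16)/29) = 1.
  m_2 = 29*1 - 16 = 13, d_2 = (285 - 13^2)/29 = 116/29 = 4, a_2 = floor((16 + 13)/4) = 7.
  m_3 = 4*7 - 13 = 15, d_3 = (285 - 15^2)/4 = 60/4 = 15, a_3 = floor((16 + 15)/15) = 2.
  m_4 = 15*2 - 15 = 15, d_4 = (285 - 15^2)/15 = 60/15 = 4, a_4 = floor((16 + 15)/4) = 7.
  m_5 = 4*7 - 15 = 13, d_5 = (285 - 13^2)/4 = 116/4 = 29, a_5 = floor((16 + 13)/29) = 1.
  m_6 = 29*1 - 13 = 16, d_6 = (285 - 16^2)/29 = 29/29 = 1, a_6 = floor((16 + 16)/1) = 32.
  m_7 = 1*32 - 16 = 16, d_7 = (285 - 16^2)/1 = 29/1 = 29: (m_7, d_7) = (m_1, d_1) = (16, 29), so from here the quotients repeat a_1, ..., a_6; the period length is 6.
Hence the expansion of sqrt(285) is a_0 = 16 followed by the repeating block 1, 7, 2, 7, 1, 32 (period 6).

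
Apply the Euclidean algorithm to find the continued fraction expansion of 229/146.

Run the Euclidean algorithm on 229 and 146; the successive quotients are the partial quotients a_0, a_1, ... (each step inverts the fractional part left over by the previous one):
  229 = 1*146 + 83, so a_0 = 1.
  146 = 1*83 + 63, so a_1 = 1.
  83 = 1*63 + 20, so a_2 = 1.
  63 = 3*20 + 3, so a_3 = 3.
  20 = 6*3 + 2, so a_4 = 6.
  3 = 1*2 + 1, so a_5 = 1.
  2 = 2*1 + 0, so a_6 = 2.
The remainder reaches 0 after 7 divisions, so the expansion has 7 partial quotients, read off in order.

[1; 1, 1, 3, 6, 1, 2]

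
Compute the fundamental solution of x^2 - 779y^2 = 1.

(x, y) = (11785490, 422259)

First expand sqrt(779) as a continued fraction. With x_i = (sqrt(779) + m_i)/d_i and (m_0, d_0) = (0, 1): a_0 = floor(sqrt(779)) = 27, since 27^2 = 729 <= 779 < 784 = 28^2.
Iterate m_{i+1} = d_i*a_i - m_i, d_{i+1} = (779 - m_{i+1}^2)/d_i, a_{i+1} = floor((a_0 + m_{i+1})/d_{i+1}):
  m_1 = 1*27 - 0 = 27, d_1 = (779 - 27^2)/1 = 50/1 = 50, a_1 = floor((27 + 27)/50) = 1.
  m_2 = 50*1 - 27 = 23, d_2 = (779 - 23^2)/50 = 250/50 = 5, a_2 = floor((27 + 23)/5) = 10.
  m_3 = 5*10 - 23 = 27, d_3 = (779 - 27^2)/5 = 50/5 = 10, a_3 = floor((27 + 27)/10) = 5.
  m_4 = 10*5 - 27 = 23, d_4 = (779 - 23^2)/10 = 250/10 = 25, a_4 = floor((27 + 23)/25) = 2.
  m_5 = 25*2 - 23 = 27, d_5 = (779 - 27^2)/25 = 50/25 = 2, a_5 = floor((27 + 27)/2) = 27.
  m_6 = 2*27 - 27 = 27, d_6 = (779 - 27^2)/2 = 50/2 = 25, a_6 = floor((27 + 27)/25) = 2.
  m_7 = 25*2 - 27 = 23, d_7 = (779 - 23^2)/25 = 250/25 = 10, a_7 = floor((27 + 23)/10) = 5.
  m_8 = 10*5 - 23 = 27, d_8 = (779 - 27^2)/10 = 50/10 = 5, a_8 = floor((27 + 27)/5) = 10.
  m_9 = 5*10 - 27 = 23, d_9 = (779 - 23^2)/5 = 250/5 = 50, a_9 = floor((27 + 23)/50) = 1.
  m_10 = 50*1 - 23 = 27, d_10 = (779 - 27^2)/50 = 50/50 = 1, a_10 = floor((27 + 27)/1) = 54.
  m_11 = 1*54 - 27 = 27, d_11 = (779 - 27^2)/1 = 50/1 = 50: (m_11, d_11) = (m_1, d_1) = (27, 50), so from here the quotients repeat a_1, ..., a_10; the period length is 10.
So sqrt(779) = [27; (1, 10, 5, 2, 27, 2, 5, 10, 1, 54)] with period length k = 10.
k is even, so the fundamental solution of x^2 - 779y^2 = 1 is (p_{k-1}, q_{k-1}) = (p_9, q_9); compute convergents through index 9.
Convergents (p_i = a_i*p_{i-1} + p_{i-2}, q_i = a_i*q_{i-1} + q_{i-2} with p_{-2}=0, p_{-1}=1, q_{-2}=1, q_{-1}=0):
  i=0: a_0=27, p_0 = 27*1 + 0 = 27, q_0 = 27*0 + 1 = 1.
  i=1: a_1=1, p_1 = 1*27 + 1 = 28, q_1 = 1*1 + 0 = 1.
  i=2: a_2=10, p_2 = 10*28 + 27 = 307, q_2 = 10*1 + 1 = 11.
  i=3: a_3=5, p_3 = 5*307 + 28 = 1563, q_3 = 5*11 + 1 = 56.
  i=4: a_4=2, p_4 = 2*1563 + 307 = 3433, q_4 = 2*56 + 11 = 123.
  i=5: a_5=27, p_5 = 27*3433 + 1563 = 94254, q_5 = 27*123 + 56 = 3377.
  i=6: a_6=2, p_6 = 2*94254 + 3433 = 191941, q_6 = 2*3377 + 123 = 6877.
  i=7: a_7=5, p_7 = 5*191941 + 94254 = 1053959, q_7 = 5*6877 + 3377 = 37762.
  i=8: a_8=10, p_8 = 10*1053959 + 191941 = 10731531, q_8 = 10*37762 + 6877 = 384497.
  i=9: a_9=1, p_9 = 1*10731531 + 1053959 = 11785490, q_9 = 1*384497 + 37762 = 422259.
Check: 11785490^2 - 779*422259^2 = 138897774540100 - 138897774540099 = 1, so (x, y) = (11785490, 422259) solves the equation, and by the theorem it is the least positive solution.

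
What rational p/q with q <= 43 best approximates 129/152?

Expand x = 129/152 as a continued fraction with the Euclidean algorithm:
  129 = 0*152 + 129, so a_0 = 0.
  152 = 1*129 + 23, so a_1 = 1.
  129 = 5*23 + 14, so a_2 = 5.
  23 = 1*14 + 9, so a_3 = 1.
  14 = 1*9 + 5, so a_4 = 1.
  9 = 1*5 + 4, so a_5 = 1.
  5 = 1*4 + 1, so a_6 = 1.
  4 = 4*1 + 0, so a_7 = 4.
so x = [0; 1, 5, 1, 1, 1, 1, 4].
Convergents (p_i = a_i*p_{i-1} + p_{i-2}, q_i = a_i*q_{i-1} + q_{i-2} with p_{-2}=0, p_{-1}=1, q_{-2}=1, q_{-1}=0), until the denominator exceeds 43:
  i=0: a_0=0, p_0 = 0*1 + 0 = 0, q_0 = 0*0 + 1 = 1.
  i=1: a_1=1, p_1 = 1*0 + 1 = 1, q_1 = 1*1 + 0 = 1.
  i=2: a_2=5, p_2 = 5*1 + 0 = 5, q_2 = 5*1 + 1 = 6.
  i=3: a_3=1, p_3 = 1*5 + 1 = 6, q_3 = 1*6 + 1 = 7.
  i=4: a_4=1, p_4 = 1*6 + 5 = 11, q_4 = 1*7 + 6 = 13.
  i=5: a_5=1, p_5 = 1*11 + 6 = 17, q_5 = 1*13 + 7 = 20.
  i=6: a_6=1, p_6 = 1*17 + 11 = 28, q_6 = 1*20 + 13 = 33.
  i=7: a_7=4, p_7 = 4*28 + 17 = 129, q_7 = 4*33 + 20 = 152.
q_7 = 152 > 43, so the last convergent with denominator <= 43 is p_6/q_6 = 28/33.
The closest fraction with denominator <= 43 is either p_6/q_6 or the intermediate fraction (k*p_6 + p_5)/(k*q_6 + q_5) with the largest k >= 1 whose denominator stays <= 43; these approach x as k grows, and every other convergent or intermediate fraction in range is farther away.
Largest k: floor((43 - q_5)/q_6) = floor((43 - 20)/33) = 0.
Since k = 0, no intermediate fraction beyond p_6/q_6 has denominator <= 43, so the convergent 28/33 is the closest (its error is |129*33 - 28*152|/(152*33) = 1/5016).

28/33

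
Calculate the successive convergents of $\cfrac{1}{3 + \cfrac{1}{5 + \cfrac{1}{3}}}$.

Using the convergent recurrence p_i = a_i*p_{i-1} + p_{i-2}, q_i = a_i*q_{i-1} + q_{i-2} with p_{-2}=0, p_{-1}=1, q_{-2}=1, q_{-1}=0:
  i=0: a_0=0, p_0 = 0*1 + 0 = 0, q_0 = 0*0 + 1 = 1.
  i=1: a_1=3, p_1 = 3*0 + 1 = 1, q_1 = 3*1 + 0 = 3.
  i=2: a_2=5, p_2 = 5*1 + 0 = 5, q_2 = 5*3 + 1 = 16.
  i=3: a_3=3, p_3 = 3*5 + 1 = 16, q_3 = 3*16 + 3 = 51.

0/1, 1/3, 5/16, 16/51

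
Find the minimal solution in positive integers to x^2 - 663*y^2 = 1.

(x, y) = (103, 4)

First expand sqrt(663) as a continued fraction. With x_i = (sqrt(663) + m_i)/d_i and (m_0, d_0) = (0, 1): a_0 = floor(sqrt(663)) = 25, since 25^2 = 625 <= 663 < 676 = 26^2.
Iterate m_{i+1} = d_i*a_i - m_i, d_{i+1} = (663 - m_{i+1}^2)/d_i, a_{i+1} = floor((a_0 + m_{i+1})/d_{i+1}):
  m_1 = 1*25 - 0 = 25, d_1 = (663 - 25^2)/1 = 38/1 = 38, a_1 = floor((25 + 25)/38) = 1.
  m_2 = 38*1 - 25 = 13, d_2 = (663 - 13^2)/38 = 494/38 = 13, a_2 = floor((25 + 13)/13) = 2.
  m_3 = 13*2 - 13 = 13, d_3 = (663 - 13^2)/13 = 494/13 = 38, a_3 = floor((25 + 13)/38) = 1.
  m_4 = 38*1 - 13 = 25, d_4 = (663 - 25^2)/38 = 38/38 = 1, a_4 = floor((25 + 25)/1) = 50.
  m_5 = 1*50 - 25 = 25, d_5 = (663 - 25^2)/1 = 38/1 = 38: (m_5, d_5) = (m_1, d_1) = (25, 38), so from here the quotients repeat a_1, ..., a_4; the period length is 4.
So sqrt(663) = [25; (1, 2, 1, 50)] with period length k = 4.
k is even, so the fundamental solution of x^2 - 663y^2 = 1 is (p_{k-1}, q_{k-1}) = (p_3, q_3); compute convergents through index 3.
Convergents (p_i = a_i*p_{i-1} + p_{i-2}, q_i = a_i*q_{i-1} + q_{i-2} with p_{-2}=0, p_{-1}=1, q_{-2}=1, q_{-1}=0):
  i=0: a_0=25, p_0 = 25*1 + 0 = 25, q_0 = 25*0 + 1 = 1.
  i=1: a_1=1, p_1 = 1*25 + 1 = 26, q_1 = 1*1 + 0 = 1.
  i=2: a_2=2, p_2 = 2*26 + 25 = 77, q_2 = 2*1 + 1 = 3.
  i=3: a_3=1, p_3 = 1*77 + 26 = 103, q_3 = 1*3 + 1 = 4.
Check: 103^2 - 663*4^2 = 10609 - 10608 = 1, so (x, y) = (103, 4) solves the equation, and by the theorem it is the least positive solution.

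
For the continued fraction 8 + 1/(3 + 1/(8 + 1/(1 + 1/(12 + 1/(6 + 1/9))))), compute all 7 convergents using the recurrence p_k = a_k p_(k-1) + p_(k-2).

Using the convergent recurrence p_i = a_i*p_{i-1} + p_{i-2}, q_i = a_i*q_{i-1} + q_{i-2} with p_{-2}=0, p_{-1}=1, q_{-2}=1, q_{-1}=0:
  i=0: a_0=8, p_0 = 8*1 + 0 = 8, q_0 = 8*0 + 1 = 1.
  i=1: a_1=3, p_1 = 3*8 + 1 = 25, q_1 = 3*1 + 0 = 3.
  i=2: a_2=8, p_2 = 8*25 + 8 = 208, q_2 = 8*3 + 1 = 25.
  i=3: a_3=1, p_3 = 1*208 + 25 = 233, q_3 = 1*25 + 3 = 28.
  i=4: a_4=12, p_4 = 12*233 + 208 = 3004, q_4 = 12*28 + 25 = 361.
  i=5: a_5=6, p_5 = 6*3004 + 233 = 18257, q_5 = 6*361 + 28 = 2194.
  i=6: a_6=9, p_6 = 9*18257 + 3004 = 167317, q_6 = 9*2194 + 361 = 20107.

8/1, 25/3, 208/25, 233/28, 3004/361, 18257/2194, 167317/20107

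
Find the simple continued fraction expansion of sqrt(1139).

[33; (1, 2, 1, 66)]

Write x_i = (sqrt(1139) + m_i)/d_i with (m_0, d_0) = (0, 1). a_0 = floor(sqrt(1139)) = 33, since 33^2 = 1089 <= 1139 < 1156 = 34^2.
Iterate m_{i+1} = d_i*a_i - m_i, d_{i+1} = (1139 - m_{i+1}^2)/d_i, a_{i+1} = floor((a_0 + m_{i+1})/d_{i+1}):
  m_1 = 1*33 - 0 = 33, d_1 = (1139 - 33^2)/1 = 50/1 = 50, a_1 = floor((33 + 33)/50) = 1.
  m_2 = 50*1 - 33 = 17, d_2 = (1139 - 17^2)/50 = 850/50 = 17, a_2 = floor((33 + 17)/17) = 2.
  m_3 = 17*2 - 17 = 17, d_3 = (1139 - 17^2)/17 = 850/17 = 50, a_3 = floor((33 + 17)/50) = 1.
  m_4 = 50*1 - 17 = 33, d_4 = (1139 - 33^2)/50 = 50/50 = 1, a_4 = floor((33 + 33)/1) = 66.
  m_5 = 1*66 - 33 = 33, d_5 = (1139 - 33^2)/1 = 50/1 = 50: (m_5, d_5) = (m_1, d_1) = (33, 50), so from here the quotients repeat a_1, ..., a_4; the period length is 4.
Hence the expansion of sqrt(1139) is a_0 = 33 followed by the repeating block 1, 2, 1, 66 (period 4).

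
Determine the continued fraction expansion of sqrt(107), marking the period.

[10; (2, 1, 9, 1, 2, 20)]

Write x_i = (sqrt(107) + m_i)/d_i with (m_0, d_0) = (0, 1). a_0 = floor(sqrt(107)) = 10, since 10^2 = 100 <= 107 < 121 = 11^2.
Iterate m_{i+1} = d_i*a_i - m_i, d_{i+1} = (107 - m_{i+1}^2)/d_i, a_{i+1} = floor((a_0 + m_{i+1})/d_{i+1}):
  m_1 = 1*10 - 0 = 10, d_1 = (107 - 10^2)/1 = 7/1 = 7, a_1 = floor((10 + 10)/7) = 2.
  m_2 = 7*2 - 10 = 4, d_2 = (107 - 4^2)/7 = 91/7 = 13, a_2 = floor((10 + 4)/13) = 1.
  m_3 = 13*1 - 4 = 9, d_3 = (107 - 9^2)/13 = 26/13 = 2, a_3 = floor((10 + 9)/2) = 9.
  m_4 = 2*9 - 9 = 9, d_4 = (107 - 9^2)/2 = 26/2 = 13, a_4 = floor((10 + 9)/13) = 1.
  m_5 = 13*1 - 9 = 4, d_5 = (107 - 4^2)/13 = 91/13 = 7, a_5 = floor((10 + 4)/7) = 2.
  m_6 = 7*2 - 4 = 10, d_6 = (107 - 10^2)/7 = 7/7 = 1, a_6 = floor((10 + 10)/1) = 20.
  m_7 = 1*20 - 10 = 10, d_7 = (107 - 10^2)/1 = 7/1 = 7: (m_7, d_7) = (m_1, d_1) = (10, 7), so from here the quotients repeat a_1, ..., a_6; the period length is 6.
Hence the expansion of sqrt(107) is a_0 = 10 followed by the repeating block 2, 1, 9, 1, 2, 20 (period 6).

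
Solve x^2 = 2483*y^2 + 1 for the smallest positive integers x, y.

First expand sqrt(2483) as a continued fraction. With x_i = (sqrt(2483) + m_i)/d_i and (m_0, d_0) = (0, 1): a_0 = floor(sqrt(2483)) = 49, since 49^2 = 2401 <= 2483 < 2500 = 50^2.
Iterate m_{i+1} = d_i*a_i - m_i, d_{i+1} = (2483 - m_{i+1}^2)/d_i, a_{i+1} = floor((a_0 + m_{i+1})/d_{i+1}):
  m_1 = 1*49 - 0 = 49, d_1 = (2483 - 49^2)/1 = 82/1 = 82, a_1 = floor((49 + 49)/82) = 1.
  m_2 = 82*1 - 49 = 33, d_2 = (2483 - 33^2)/82 = 1394/82 = 17, a_2 = floor((49 + 33)/17) = 4.
  m_3 = 17*4 - 33 = 35, d_3 = (2483 - 35^2)/17 = 1258/17 = 74, a_3 = floor((49 + 35)/74) = 1.
  m_4 = 74*1 - 35 = 39, d_4 = (2483 - 39^2)/74 = 962/74 = 13, a_4 = floor((49 + 39)/13) = 6.
  m_5 = 13*6 - 39 = 39, d_5 = (2483 - 39^2)/13 = 962/13 = 74, a_5 = floor((49 + 39)/74) = 1.
  m_6 = 74*1 - 39 = 35, d_6 = (2483 - 35^2)/74 = 1258/74 = 17, a_6 = floor((49 + 35)/17) = 4.
  m_7 = 17*4 - 35 = 33, d_7 = (2483 - 33^2)/17 = 1394/17 = 82, a_7 = floor((49 + 33)/82) = 1.
  m_8 = 82*1 - 33 = 49, d_8 = (2483 - 49^2)/82 = 82/82 = 1, a_8 = floor((49 + 49)/1) = 98.
  m_9 = 1*98 - 49 = 49, d_9 = (2483 - 49^2)/1 = 82/1 = 82: (m_9, d_9) = (m_1, d_1) = (49, 82), so from here the quotients repeat a_1, ..., a_8; the period length is 8.
So sqrt(2483) = [49; (1, 4, 1, 6, 1, 4, 1, 98)] with period length k = 8.
k is even, so the fundamental solution of x^2 - 2483y^2 = 1 is (p_{k-1}, q_{k-1}) = (p_7, q_7); compute convergents through index 7.
Convergents (p_i = a_i*p_{i-1} + p_{i-2}, q_i = a_i*q_{i-1} + q_{i-2} with p_{-2}=0, p_{-1}=1, q_{-2}=1, q_{-1}=0):
  i=0: a_0=49, p_0 = 49*1 + 0 = 49, q_0 = 49*0 + 1 = 1.
  i=1: a_1=1, p_1 = 1*49 + 1 = 50, q_1 = 1*1 + 0 = 1.
  i=2: a_2=4, p_2 = 4*50 + 49 = 249, q_2 = 4*1 + 1 = 5.
  i=3: a_3=1, p_3 = 1*249 + 50 = 299, q_3 = 1*5 + 1 = 6.
  i=4: a_4=6, p_4 = 6*299 + 249 = 2043, q_4 = 6*6 + 5 = 41.
  i=5: a_5=1, p_5 = 1*2043 + 299 = 2342, q_5 = 1*41 + 6 = 47.
  i=6: a_6=4, p_6 = 4*2342 + 2043 = 11411, q_6 = 4*47 + 41 = 229.
  i=7: a_7=1, p_7 = 1*11411 + 2342 = 13753, q_7 = 1*229 + 47 = 276.
Check: 13753^2 - 2483*276^2 = 189145009 - 189145008 = 1, so (x, y) = (13753, 276) solves the equation, and by the theorem it is the least positive solution.

(x, y) = (13753, 276)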